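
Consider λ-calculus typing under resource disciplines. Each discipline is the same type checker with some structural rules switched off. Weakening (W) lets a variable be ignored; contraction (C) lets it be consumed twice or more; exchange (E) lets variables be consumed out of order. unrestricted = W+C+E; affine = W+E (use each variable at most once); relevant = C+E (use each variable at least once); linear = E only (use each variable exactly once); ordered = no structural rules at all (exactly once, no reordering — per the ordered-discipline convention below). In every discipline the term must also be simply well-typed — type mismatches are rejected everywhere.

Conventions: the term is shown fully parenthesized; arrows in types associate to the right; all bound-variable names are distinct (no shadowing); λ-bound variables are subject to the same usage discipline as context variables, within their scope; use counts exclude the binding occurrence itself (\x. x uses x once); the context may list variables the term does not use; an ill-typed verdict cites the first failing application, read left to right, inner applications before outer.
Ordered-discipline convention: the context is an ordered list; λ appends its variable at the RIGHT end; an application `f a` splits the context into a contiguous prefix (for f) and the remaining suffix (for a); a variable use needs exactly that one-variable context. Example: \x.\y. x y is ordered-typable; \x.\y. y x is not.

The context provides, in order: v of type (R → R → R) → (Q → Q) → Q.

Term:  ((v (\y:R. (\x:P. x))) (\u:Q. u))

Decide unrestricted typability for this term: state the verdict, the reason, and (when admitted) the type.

no — the type mismatch rejects it
counts: v ×1; y (λ-bound) ×0; x (λ-bound) ×1; u (λ-bound) ×1
use order (left to right): v, x, u
typing: ill-typed: an application expects R → R → R but receives R → P → P
across the five disciplines: ordered ✗, linear ✗, affine ✗, relevant ✗, unrestricted ✗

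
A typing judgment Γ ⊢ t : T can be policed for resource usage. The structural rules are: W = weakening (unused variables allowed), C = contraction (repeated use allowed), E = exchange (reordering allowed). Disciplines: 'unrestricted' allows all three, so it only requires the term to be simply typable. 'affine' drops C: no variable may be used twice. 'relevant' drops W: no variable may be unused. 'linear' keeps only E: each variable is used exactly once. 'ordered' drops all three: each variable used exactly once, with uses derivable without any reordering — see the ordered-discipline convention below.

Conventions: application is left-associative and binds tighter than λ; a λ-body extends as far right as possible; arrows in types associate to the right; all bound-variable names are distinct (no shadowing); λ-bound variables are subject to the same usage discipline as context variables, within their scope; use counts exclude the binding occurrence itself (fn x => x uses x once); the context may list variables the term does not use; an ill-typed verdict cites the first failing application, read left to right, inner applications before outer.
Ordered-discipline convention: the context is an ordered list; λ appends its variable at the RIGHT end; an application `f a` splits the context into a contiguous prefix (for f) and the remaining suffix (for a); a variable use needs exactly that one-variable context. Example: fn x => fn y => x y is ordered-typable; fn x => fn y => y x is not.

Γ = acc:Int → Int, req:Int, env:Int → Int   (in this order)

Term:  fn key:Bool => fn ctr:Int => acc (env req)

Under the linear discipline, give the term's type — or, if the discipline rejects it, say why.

not well-typed under linear — needs weakening: key, ctr unused
variable uses: acc=1; req=1; env=1; key [bound]=0; ctr [bound]=0
left-to-right use order: acc, env, req
typing: well-typed — term : Bool → Int → Int
per-discipline verdicts: ordered ✗; linear ✗; affine ✓; relevant ✗; unrestricted ✓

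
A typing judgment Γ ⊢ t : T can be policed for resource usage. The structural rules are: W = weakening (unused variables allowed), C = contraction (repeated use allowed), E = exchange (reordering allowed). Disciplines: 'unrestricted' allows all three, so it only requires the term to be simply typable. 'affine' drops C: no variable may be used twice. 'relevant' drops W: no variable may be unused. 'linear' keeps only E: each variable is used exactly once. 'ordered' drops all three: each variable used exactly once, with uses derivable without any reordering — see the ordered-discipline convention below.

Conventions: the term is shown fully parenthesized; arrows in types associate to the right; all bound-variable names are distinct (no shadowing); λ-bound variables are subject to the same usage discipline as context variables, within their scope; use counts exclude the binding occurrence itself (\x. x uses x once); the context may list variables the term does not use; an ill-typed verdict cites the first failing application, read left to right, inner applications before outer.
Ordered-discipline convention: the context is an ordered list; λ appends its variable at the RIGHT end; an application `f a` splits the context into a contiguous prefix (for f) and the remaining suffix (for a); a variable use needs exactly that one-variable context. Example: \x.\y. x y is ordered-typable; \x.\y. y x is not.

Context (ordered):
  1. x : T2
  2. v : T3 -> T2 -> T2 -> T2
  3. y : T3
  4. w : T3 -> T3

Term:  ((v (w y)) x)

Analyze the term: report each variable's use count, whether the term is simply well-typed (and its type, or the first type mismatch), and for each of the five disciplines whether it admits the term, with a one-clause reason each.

variable uses: x=1, v=1, y=1, w=1
use order (left to right): v, w, y, x
typing: the term checks, with type T2 -> T2
ordered: ✗ — no ordered split (uses run v, w, y, x)
linear: ✓ — x, v, y, w: one use apiece
affine: ✓ — at most one use each (x, v, y, w)
relevant: ✓ — at least one use each (x, v, y, w)
unrestricted: ✓ — well-typed at T2 -> T2; no restrictions here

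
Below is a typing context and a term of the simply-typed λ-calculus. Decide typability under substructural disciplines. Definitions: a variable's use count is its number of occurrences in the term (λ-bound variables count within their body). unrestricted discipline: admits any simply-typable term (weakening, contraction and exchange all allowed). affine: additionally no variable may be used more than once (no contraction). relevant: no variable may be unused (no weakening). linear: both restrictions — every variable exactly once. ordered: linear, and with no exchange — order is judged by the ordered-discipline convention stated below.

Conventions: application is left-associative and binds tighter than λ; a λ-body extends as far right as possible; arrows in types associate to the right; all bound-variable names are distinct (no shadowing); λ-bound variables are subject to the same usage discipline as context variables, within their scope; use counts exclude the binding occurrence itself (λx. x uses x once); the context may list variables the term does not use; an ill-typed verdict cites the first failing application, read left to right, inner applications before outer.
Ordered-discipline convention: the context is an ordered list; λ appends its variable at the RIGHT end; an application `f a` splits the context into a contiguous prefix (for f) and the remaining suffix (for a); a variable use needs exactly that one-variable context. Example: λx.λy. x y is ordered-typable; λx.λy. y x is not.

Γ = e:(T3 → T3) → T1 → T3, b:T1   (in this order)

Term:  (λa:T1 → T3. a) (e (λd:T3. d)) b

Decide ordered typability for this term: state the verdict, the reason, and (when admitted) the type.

yes — e, b, a, d: once each, no exchange needed; term : T3
variable uses: e ×1; b ×1; a [bound] ×1; d [bound] ×1
uses in reading order: a, e, d, b
typing: ✓ — T3
all disciplines: ordered ✓, linear ✓, affine ✓, relevant ✓, unrestricted ✓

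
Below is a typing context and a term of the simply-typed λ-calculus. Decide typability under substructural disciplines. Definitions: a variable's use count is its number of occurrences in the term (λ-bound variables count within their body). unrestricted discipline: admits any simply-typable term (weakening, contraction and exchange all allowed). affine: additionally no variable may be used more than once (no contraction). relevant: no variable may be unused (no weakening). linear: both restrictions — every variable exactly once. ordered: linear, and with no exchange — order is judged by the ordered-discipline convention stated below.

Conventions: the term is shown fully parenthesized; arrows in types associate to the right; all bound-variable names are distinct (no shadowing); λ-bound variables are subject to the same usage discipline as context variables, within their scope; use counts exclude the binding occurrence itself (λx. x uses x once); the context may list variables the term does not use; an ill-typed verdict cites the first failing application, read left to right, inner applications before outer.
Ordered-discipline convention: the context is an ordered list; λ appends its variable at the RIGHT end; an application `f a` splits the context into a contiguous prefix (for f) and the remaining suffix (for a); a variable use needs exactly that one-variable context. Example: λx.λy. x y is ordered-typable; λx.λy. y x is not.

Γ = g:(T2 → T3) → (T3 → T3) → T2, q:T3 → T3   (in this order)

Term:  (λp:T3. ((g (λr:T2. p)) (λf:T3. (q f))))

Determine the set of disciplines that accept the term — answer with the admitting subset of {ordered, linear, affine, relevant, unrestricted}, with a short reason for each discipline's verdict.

accepted by: affine, unrestricted
counts: g: 1×, q: 1×, p (bound): 1×, r (bound): 0×, f (bound): 1×
order of uses: g, p, q, f
typing: the term checks, with type T3 → T2
ordered: ✗ — r never used (weakening)
linear: ✗ — r never used (weakening)
affine: ✓ — none of g, q, p, r, f used more than once
relevant: ✗ — r never used (weakening)
unrestricted: ✓ — simply typable at T3 → T2; W, C, E all held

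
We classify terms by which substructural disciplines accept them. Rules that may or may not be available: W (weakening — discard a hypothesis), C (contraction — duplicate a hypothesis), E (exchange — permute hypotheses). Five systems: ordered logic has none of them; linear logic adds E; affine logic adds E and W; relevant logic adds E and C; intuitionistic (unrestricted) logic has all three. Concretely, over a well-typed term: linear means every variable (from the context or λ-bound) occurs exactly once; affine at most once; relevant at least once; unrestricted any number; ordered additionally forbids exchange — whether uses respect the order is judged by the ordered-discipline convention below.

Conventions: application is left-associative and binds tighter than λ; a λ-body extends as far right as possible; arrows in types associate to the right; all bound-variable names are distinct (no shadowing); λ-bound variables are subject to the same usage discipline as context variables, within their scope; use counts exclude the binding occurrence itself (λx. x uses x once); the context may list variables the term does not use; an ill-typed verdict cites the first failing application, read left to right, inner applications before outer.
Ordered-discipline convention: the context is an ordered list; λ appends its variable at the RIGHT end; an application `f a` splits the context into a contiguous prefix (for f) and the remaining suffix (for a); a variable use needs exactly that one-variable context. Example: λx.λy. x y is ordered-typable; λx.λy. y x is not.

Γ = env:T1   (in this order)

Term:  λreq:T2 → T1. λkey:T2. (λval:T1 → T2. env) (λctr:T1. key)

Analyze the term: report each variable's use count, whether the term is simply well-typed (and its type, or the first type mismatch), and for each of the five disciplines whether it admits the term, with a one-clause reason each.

use counts: env: 1; req (λ-bound): 0; key (λ-bound): 1; val (λ-bound): 0; ctr (λ-bound): 0
uses in reading order: env, key
typing: ✓ — (T2 → T1) → T2 → T1
ordered: ✗, req, val, ctr left unused
linear: ✗, req, val, ctr left unused
affine: ✓, env, req, key, val, ctr: no repeats, contraction unneeded
relevant: ✗, req, val, ctr left unused
unrestricted: ✓, type-checks ((T2 → T1) → T2 → T1) and nothing is barred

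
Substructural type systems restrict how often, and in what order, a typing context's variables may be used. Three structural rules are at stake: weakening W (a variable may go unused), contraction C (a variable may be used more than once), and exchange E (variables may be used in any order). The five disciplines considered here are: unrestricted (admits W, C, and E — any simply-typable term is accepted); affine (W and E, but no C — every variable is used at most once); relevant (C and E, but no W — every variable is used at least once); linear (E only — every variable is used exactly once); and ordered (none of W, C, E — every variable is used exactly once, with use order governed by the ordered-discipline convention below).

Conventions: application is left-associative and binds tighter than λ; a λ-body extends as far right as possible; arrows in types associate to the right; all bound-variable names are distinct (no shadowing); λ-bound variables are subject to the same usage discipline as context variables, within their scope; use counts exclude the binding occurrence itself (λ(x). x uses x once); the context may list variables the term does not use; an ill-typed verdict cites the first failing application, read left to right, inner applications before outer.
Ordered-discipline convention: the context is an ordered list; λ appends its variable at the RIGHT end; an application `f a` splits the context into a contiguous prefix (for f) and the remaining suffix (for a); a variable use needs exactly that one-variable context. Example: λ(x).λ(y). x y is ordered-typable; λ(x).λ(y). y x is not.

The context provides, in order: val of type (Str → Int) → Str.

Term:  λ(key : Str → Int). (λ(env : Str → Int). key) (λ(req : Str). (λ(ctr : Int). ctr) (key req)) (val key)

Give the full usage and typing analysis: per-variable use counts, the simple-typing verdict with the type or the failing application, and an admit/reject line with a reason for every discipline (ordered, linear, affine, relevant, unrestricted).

variable uses: val: 1; key [bound]: 3; env [bound]: 0; req [bound]: 1; ctr [bound]: 1
use order (left to right): key, ctr, key, req, val, key
typing: well-typed — term : (Str → Int) → Int
ordered: ✗ — uses contraction: key ×3; env left unused
linear: ✗ — uses contraction: key ×3; env left unused
affine: ✗ — uses contraction: key ×3
relevant: ✗ — env left unused
unrestricted: ✓ — simply typable at (Str → Int) → Int; W, C, E all held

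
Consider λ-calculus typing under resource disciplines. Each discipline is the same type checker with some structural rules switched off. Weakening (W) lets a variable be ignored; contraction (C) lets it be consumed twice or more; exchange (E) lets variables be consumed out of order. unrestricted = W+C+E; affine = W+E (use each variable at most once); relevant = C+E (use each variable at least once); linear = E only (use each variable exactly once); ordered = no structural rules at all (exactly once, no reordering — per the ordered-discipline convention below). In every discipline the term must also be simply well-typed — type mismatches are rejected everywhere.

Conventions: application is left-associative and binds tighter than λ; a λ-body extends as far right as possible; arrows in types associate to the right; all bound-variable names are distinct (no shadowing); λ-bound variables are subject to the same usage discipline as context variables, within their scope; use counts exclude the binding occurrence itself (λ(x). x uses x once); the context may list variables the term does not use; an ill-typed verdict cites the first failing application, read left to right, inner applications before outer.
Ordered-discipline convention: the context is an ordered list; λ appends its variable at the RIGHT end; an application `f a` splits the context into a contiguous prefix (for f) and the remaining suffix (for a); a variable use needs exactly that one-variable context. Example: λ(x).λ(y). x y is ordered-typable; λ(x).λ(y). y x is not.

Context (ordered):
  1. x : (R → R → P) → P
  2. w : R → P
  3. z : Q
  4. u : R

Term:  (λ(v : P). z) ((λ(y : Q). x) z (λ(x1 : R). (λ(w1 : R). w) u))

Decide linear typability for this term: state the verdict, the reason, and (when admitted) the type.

no — repeated use of z ×2; v, y, x1, w1 never used (weakening)
variable uses: x: 1, w: 1, z: 2, u: 1, v (bound): 0, y (bound): 0, x1 (bound): 0, w1 (bound): 0
left-to-right use order: z, x, z, w, u
typing: the term checks, with type Q
across the five disciplines: ordered ✗; linear ✗; affine ✗; relevant ✗; unrestricted ✓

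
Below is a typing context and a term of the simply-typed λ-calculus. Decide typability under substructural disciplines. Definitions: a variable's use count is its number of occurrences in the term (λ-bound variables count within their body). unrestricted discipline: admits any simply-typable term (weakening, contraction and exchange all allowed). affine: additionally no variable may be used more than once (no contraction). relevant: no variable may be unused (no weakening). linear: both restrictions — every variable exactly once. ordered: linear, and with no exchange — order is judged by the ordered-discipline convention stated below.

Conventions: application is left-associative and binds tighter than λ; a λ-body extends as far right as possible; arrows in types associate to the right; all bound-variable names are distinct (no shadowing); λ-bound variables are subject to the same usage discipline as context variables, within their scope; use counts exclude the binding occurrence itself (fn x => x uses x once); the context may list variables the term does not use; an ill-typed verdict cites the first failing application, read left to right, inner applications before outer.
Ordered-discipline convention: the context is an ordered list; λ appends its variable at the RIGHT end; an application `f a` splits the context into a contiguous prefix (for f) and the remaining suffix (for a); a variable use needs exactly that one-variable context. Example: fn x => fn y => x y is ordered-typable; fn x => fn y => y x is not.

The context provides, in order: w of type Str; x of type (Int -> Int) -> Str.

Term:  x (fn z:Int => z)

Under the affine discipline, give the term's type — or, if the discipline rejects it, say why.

term : Str
usage: w: 0×; x: 1×; z [bound]: 1×
order of uses: x, z
typing: well-typed — term : Str
per-discipline verdicts: ordered ✗ · linear ✗ · affine ✓ · relevant ✗ · unrestricted ✓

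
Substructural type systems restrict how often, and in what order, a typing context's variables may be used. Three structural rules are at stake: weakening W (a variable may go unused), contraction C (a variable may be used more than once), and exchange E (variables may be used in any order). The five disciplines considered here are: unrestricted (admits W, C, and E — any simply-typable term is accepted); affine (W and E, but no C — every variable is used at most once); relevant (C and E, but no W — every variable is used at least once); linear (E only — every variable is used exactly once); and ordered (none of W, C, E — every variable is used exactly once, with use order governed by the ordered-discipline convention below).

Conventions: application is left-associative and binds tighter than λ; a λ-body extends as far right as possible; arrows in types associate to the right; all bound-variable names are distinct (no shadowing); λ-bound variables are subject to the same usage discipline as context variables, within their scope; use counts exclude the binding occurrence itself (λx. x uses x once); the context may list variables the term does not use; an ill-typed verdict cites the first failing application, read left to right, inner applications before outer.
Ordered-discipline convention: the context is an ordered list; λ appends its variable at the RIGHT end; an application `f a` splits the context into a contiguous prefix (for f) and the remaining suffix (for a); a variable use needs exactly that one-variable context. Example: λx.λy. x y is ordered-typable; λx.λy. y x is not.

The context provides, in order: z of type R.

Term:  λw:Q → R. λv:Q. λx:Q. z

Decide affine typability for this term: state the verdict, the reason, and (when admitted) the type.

yes — at most one use each (z, w, v, x); term : (Q → R) → Q → Q → R
counts: z=1, w (bound)=0, v (bound)=0, x (bound)=0
uses in reading order: z
typing: well-typed at (Q → R) → Q → Q → R
across the five disciplines: ordered ✗ · linear ✗ · affine ✓ · relevant ✗ · unrestricted ✓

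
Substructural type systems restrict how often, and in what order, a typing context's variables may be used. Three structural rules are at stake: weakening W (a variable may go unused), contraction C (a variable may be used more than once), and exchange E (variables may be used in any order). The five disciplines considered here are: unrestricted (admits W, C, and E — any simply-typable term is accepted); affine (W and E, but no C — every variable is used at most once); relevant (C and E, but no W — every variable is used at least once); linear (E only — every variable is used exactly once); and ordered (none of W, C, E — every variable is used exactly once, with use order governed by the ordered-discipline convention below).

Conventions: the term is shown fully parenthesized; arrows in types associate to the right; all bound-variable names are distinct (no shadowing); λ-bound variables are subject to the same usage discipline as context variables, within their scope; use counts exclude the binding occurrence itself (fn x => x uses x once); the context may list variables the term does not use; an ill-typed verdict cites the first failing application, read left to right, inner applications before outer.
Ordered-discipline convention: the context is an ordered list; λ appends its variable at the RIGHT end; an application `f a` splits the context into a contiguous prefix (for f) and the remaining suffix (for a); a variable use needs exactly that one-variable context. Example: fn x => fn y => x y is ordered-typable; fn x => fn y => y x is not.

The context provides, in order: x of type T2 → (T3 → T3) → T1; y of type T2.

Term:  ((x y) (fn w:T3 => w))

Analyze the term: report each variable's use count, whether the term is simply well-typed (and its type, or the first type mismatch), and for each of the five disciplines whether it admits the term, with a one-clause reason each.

use counts: x: 1×, y: 1×, w (bound): 1×
use order (left to right): x, y, w
typing: ✓ — T1
ordered: ✓ — single-use (x, y, w), ordered derivation ok
linear: ✓ — exactly-once usage across x, y, w
affine: ✓ — at most one use each (x, y, w)
relevant: ✓ — every one of x, y, w appears
unrestricted: ✓ — typability at T1 is all that's needed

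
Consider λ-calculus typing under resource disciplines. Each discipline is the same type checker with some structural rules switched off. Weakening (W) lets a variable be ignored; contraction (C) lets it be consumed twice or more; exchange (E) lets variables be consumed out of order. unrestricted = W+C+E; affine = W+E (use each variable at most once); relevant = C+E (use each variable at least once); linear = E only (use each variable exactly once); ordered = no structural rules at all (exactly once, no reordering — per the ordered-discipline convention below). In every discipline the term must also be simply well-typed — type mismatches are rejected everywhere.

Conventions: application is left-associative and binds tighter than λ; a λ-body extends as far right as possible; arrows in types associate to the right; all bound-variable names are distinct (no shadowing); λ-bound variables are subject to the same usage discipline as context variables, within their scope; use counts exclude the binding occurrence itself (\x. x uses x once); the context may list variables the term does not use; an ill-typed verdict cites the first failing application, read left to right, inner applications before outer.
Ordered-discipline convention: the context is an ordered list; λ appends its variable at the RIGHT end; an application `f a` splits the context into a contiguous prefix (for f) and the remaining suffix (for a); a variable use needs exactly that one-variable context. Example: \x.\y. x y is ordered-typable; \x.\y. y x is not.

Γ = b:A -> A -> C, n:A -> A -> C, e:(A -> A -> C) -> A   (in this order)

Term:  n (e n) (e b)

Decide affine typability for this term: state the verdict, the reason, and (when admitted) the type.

no — needs contraction — n ×2, e ×2
use counts: b: 1×, n: 2×, e: 2×
uses in reading order: n, e, n, e, b
typing: the term checks, with type C
summary: ordered ✗ · linear ✗ · affine ✗ · relevant ✓ · unrestricted ✓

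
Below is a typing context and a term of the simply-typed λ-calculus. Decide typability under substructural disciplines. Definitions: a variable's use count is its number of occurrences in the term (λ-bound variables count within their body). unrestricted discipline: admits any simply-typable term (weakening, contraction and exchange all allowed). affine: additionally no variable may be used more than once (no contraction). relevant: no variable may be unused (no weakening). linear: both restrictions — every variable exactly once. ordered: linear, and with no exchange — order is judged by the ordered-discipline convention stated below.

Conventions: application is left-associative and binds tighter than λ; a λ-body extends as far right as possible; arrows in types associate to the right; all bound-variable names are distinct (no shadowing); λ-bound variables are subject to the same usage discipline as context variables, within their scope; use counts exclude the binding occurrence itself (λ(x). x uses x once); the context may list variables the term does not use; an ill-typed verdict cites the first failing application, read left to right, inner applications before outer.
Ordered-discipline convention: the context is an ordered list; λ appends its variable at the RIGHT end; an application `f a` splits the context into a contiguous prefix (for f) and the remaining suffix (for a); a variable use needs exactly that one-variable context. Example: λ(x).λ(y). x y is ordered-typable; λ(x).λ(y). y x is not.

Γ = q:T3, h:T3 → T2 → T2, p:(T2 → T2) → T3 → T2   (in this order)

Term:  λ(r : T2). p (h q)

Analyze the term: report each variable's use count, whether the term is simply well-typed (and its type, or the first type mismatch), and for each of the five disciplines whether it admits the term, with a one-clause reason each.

usage: q: 1; h: 1; p: 1; r [bound]: 0
left-to-right use order: p, h, q
typing: ✓ — T2 → T3 → T2
ordered: ✗ — unused: r — weakening required
linear: ✗ — unused: r — weakening required
affine: ✓ — q, h, p, r: no repeats, contraction unneeded
relevant: ✗ — unused: r — weakening required
unrestricted: ✓ — type-checks (T2 → T3 → T2) and nothing is barred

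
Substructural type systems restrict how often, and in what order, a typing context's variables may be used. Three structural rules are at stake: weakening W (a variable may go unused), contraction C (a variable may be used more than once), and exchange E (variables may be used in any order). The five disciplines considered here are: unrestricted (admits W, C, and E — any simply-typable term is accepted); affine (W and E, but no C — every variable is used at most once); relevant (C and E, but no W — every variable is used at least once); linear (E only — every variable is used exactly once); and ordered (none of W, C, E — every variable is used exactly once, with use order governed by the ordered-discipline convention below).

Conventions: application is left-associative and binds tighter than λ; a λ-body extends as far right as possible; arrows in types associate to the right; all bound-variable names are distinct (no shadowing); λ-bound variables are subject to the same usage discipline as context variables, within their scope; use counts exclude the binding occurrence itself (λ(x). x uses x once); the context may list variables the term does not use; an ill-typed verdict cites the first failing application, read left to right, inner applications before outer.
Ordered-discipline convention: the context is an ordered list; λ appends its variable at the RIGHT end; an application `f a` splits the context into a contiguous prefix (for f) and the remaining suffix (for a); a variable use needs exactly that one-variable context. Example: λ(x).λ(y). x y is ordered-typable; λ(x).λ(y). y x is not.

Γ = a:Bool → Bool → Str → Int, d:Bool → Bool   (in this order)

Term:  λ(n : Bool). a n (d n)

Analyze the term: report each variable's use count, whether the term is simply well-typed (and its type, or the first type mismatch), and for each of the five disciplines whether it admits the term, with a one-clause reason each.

use counts: a: 1, d: 1, n (λ-bound): 2
left-to-right use order: a, n, d, n
typing: well-typed — term : Bool → Str → Int
ordered: ✗ — n ×2 used more than once (contraction)
linear: ✗ — n ×2 used more than once (contraction)
affine: ✗ — n ×2 used more than once (contraction)
relevant: ✓ — every one of a, d, n appears
unrestricted: ✓ — type-checks (Bool → Str → Int) and nothing is barred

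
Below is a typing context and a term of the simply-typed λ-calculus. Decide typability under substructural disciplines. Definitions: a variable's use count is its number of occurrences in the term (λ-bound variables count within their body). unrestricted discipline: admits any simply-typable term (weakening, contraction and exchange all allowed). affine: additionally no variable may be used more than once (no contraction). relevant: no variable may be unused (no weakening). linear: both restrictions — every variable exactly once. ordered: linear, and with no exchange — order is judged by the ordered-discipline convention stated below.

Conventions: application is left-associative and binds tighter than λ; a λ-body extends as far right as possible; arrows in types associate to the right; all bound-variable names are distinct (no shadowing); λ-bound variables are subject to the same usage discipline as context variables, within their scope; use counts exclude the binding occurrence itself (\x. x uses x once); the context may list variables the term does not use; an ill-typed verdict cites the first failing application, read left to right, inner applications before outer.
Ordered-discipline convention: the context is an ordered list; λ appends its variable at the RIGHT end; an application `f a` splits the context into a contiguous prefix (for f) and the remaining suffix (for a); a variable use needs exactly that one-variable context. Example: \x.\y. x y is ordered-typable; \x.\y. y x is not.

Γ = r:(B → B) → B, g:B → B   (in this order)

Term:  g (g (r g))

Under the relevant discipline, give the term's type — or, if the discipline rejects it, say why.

term : B
use counts: r: 1×; g: 3×
uses in reading order: g, g, r, g
typing: well-typed — term : B
summary: ordered ✗; linear ✗; affine ✗; relevant ✓; unrestricted ✓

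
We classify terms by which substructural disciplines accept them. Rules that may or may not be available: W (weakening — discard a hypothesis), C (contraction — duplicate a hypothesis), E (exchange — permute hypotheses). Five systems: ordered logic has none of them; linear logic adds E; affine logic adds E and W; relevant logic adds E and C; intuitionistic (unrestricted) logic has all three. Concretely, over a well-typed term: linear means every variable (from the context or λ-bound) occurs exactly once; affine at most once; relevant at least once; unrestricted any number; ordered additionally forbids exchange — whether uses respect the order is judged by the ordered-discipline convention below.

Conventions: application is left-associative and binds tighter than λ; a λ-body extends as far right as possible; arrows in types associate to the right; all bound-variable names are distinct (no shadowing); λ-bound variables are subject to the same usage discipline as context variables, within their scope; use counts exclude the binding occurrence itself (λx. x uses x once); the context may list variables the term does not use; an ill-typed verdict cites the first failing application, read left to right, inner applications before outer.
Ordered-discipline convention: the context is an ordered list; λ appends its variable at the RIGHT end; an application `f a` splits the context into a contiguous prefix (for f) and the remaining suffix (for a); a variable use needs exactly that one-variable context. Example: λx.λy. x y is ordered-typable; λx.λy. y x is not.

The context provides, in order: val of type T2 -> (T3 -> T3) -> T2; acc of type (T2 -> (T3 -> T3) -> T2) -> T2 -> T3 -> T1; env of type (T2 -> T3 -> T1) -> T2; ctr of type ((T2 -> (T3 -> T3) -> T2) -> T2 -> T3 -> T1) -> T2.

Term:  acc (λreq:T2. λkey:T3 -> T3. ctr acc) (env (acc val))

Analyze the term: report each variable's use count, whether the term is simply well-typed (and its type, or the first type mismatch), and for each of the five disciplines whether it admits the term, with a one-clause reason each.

usage: val: 1; acc: 3; env: 1; ctr: 1; req (bound): 0; key (bound): 0
left-to-right use order: acc, ctr, acc, env, acc, val
typing: well-typed at T3 -> T1
ordered: ✗, needs contraction — acc ×3; req, key never used (weakening)
linear: ✗, needs contraction — acc ×3; req, key never used (weakening)
affine: ✗, needs contraction — acc ×3
relevant: ✗, req, key never used (weakening)
unrestricted: ✓, well-typed at T3 -> T1; no restrictions here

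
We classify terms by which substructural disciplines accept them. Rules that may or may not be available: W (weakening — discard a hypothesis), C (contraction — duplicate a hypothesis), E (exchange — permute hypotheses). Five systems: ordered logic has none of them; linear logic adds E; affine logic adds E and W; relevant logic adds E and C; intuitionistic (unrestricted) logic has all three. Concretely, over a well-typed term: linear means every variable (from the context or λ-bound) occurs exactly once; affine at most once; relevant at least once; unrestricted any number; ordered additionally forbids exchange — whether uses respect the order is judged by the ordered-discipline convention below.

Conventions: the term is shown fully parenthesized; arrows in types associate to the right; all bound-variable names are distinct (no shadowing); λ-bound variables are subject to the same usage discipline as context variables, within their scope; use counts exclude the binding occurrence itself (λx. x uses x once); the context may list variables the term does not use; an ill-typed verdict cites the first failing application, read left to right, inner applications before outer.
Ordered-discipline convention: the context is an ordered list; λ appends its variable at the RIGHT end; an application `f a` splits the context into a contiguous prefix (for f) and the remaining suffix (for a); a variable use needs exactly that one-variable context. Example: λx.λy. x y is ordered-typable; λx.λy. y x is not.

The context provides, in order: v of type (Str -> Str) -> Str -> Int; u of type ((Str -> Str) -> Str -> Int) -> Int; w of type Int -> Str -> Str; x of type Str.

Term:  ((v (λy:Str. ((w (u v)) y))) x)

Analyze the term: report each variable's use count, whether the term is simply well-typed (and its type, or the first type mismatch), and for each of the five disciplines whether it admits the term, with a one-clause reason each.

variable uses: v: 2, u: 1, w: 1, x: 1, y (λ-bound): 1
use order (left to right): v, w, u, v, y, x
typing: well-typed at Int
ordered: ✗, needs contraction — v ×2
linear: ✗, needs contraction — v ×2
affine: ✗, needs contraction — v ×2
relevant: ✓, v, u, w, x, y: all used, weakening unneeded
unrestricted: ✓, type-checks (Int) and nothing is barred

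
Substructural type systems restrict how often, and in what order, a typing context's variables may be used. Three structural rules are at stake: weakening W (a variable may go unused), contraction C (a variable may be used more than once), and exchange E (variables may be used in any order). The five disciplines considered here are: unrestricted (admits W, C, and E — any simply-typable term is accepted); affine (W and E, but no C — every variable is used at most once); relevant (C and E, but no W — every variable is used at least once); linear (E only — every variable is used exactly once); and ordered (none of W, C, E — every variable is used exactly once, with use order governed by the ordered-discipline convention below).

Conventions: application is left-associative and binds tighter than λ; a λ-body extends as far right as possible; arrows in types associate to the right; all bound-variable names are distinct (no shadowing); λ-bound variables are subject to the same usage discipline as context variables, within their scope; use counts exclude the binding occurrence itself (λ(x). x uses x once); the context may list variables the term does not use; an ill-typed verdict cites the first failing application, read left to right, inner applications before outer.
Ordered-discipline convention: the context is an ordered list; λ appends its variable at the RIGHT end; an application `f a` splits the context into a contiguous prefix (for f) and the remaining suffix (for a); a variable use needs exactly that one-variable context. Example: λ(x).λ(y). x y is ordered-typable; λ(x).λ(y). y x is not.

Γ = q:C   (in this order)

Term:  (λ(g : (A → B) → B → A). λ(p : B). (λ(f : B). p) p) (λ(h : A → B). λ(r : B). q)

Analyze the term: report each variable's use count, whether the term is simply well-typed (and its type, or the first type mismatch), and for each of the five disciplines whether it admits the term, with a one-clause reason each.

use counts: q: 1×, g (bound): 0×, p (bound): 2×, f (bound): 0×, h (bound): 0×, r (bound): 0×
use order (left to right): p, p, q
typing: ill-typed: argument of type (A → B) → B → C where (A → B) → B → A is required
ordered: ✗ — not simply typable
linear: ✗ — fails simple typing
affine: ✗ — a type mismatch blocks all five
relevant: ✗ — the type mismatch rejects it
unrestricted: ✗ — not simply typable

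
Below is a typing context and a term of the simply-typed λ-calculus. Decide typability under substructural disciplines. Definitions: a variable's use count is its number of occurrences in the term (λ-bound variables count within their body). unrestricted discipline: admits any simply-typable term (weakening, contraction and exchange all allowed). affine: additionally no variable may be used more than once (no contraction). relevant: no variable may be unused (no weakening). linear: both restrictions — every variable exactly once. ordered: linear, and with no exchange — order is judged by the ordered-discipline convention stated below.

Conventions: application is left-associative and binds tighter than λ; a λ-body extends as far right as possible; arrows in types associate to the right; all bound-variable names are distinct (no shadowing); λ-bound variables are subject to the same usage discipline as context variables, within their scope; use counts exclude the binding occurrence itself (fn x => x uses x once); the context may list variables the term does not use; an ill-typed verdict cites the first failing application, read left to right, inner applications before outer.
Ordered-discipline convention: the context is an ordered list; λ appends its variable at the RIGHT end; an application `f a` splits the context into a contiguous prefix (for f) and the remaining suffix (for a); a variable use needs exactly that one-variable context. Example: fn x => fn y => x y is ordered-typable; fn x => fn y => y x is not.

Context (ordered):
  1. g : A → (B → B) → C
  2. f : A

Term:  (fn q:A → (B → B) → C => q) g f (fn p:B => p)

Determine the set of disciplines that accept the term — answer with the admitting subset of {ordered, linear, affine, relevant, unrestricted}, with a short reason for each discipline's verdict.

admitted by: ordered, linear, affine, relevant, unrestricted
use counts: g: 1, f: 1, q [bound]: 1, p [bound]: 1
use order (left to right): q, g, f, p
typing: ✓ — C
ordered ✓ (g, f, q, p: once each, no exchange needed)
linear ✓ (single use per variable (g, f, q, p))
affine ✓ (at most one use each (g, f, q, p))
relevant ✓ (at least one use each (g, f, q, p))
unrestricted ✓ (well-typed at C; no restrictions here)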